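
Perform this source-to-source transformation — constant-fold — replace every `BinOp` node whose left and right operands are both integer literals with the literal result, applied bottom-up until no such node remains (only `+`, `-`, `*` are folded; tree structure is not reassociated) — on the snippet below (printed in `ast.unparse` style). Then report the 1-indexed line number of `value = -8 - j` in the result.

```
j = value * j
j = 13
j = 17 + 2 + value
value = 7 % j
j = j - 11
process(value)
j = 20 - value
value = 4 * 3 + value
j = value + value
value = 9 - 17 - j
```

Transformed code:
j = value * j
j = 13
j = 19 + value
value = 7 % j
j = j - 11
process(value)
j = 20 - value
value = 12 + value
j = value + value
value = -8 - j

10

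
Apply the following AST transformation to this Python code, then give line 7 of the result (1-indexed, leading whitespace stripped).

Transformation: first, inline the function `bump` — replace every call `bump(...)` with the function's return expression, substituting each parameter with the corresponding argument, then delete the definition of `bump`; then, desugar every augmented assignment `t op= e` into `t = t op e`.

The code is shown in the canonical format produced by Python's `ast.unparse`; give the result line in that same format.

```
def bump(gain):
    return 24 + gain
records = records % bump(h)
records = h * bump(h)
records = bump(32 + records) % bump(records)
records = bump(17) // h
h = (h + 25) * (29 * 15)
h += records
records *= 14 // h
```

Transformed code:
records = records % (24 + h)
records = h * (24 + h)
records = (24 + (32 + records)) % (24 + records)
records = (24 + 17) // h
h = (h + 25) * (29 * 15)
h = h + records
records = records * (14 // h)

records = records * (14 // h)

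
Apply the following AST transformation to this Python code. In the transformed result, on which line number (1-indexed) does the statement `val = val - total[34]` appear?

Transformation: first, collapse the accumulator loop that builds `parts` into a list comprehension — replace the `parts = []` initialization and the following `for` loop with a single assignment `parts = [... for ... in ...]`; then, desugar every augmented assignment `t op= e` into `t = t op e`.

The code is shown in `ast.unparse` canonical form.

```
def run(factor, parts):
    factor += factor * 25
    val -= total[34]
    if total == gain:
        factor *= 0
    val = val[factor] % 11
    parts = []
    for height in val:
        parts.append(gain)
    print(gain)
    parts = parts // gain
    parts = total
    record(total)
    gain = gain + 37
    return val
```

Transformed code:
def run(factor, parts):
    factor = factor + factor * 25
    val = val - total[34]
    if total == gain:
        factor = factor * 0
    val = val[factor] % 11
    parts = [gain for height in val]
    print(gain)
    parts = parts // gain
    parts = total
    record(total)
    gain = gain + 37
    return val

3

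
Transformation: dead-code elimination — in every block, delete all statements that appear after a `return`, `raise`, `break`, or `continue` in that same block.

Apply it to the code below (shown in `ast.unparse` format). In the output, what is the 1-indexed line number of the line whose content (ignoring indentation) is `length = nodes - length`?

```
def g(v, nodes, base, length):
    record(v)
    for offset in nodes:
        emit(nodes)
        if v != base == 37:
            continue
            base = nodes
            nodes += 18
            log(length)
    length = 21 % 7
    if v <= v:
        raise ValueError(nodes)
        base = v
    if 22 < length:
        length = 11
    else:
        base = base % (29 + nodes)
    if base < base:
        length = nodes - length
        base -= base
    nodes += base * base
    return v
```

Transformed code:
def g(v, nodes, base, length):
    record(v)
    for offset in nodes:
        emit(nodes)
        if v != base == 37:
            continue
    length = 21 % 7
    if v <= v:
        raise ValueError(nodes)
    if 22 < length:
        length = 11
    else:
        base = base % (29 + nodes)
    if base < base:
        length = nodes - length
        base -= base
    nodes += base * base
    return v

15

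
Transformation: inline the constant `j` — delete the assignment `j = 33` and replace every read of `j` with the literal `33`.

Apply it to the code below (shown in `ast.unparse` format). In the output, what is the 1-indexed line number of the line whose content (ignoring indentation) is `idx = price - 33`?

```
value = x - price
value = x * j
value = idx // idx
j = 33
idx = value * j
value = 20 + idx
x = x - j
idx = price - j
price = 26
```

Transformed code:
value = x - price
value = x * 33
value = idx // idx
idx = value * 33
value = 20 + idx
x = x - 33
idx = price - 33
price = 26

7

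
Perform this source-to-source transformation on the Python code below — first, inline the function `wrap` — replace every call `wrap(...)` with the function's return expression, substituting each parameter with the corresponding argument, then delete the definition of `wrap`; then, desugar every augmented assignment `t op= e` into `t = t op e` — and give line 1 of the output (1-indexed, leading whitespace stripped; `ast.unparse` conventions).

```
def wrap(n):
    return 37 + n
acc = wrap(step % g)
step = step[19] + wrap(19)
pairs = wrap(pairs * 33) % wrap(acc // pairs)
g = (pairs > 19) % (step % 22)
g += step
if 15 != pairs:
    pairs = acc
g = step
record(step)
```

acc = 37 + step % g

Transformed code:
acc = 37 + step % g
step = step[19] + (37 + 19)
pairs = (37 + pairs * 33) % (37 + acc // pairs)
g = (pairs > 19) % (step % 22)
g = g + step
if 15 != pairs:
    pairs = acc
g = step
record(step)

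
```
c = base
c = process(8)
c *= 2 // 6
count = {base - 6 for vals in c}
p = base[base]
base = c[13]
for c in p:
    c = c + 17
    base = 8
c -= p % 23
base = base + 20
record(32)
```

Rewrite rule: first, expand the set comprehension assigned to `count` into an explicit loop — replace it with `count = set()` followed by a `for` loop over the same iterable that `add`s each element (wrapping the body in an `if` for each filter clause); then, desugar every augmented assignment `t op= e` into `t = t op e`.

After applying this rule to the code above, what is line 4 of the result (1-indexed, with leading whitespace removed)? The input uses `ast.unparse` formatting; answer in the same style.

Transformed code:
c = base
c = process(8)
c = c * (2 // 6)
count = set()
for vals in c:
    count.add(base - 6)
p = base[base]
base = c[13]
for c in p:
    c = c + 17
    base = 8
c = c - p % 23
base = base + 20
record(32)

count = set()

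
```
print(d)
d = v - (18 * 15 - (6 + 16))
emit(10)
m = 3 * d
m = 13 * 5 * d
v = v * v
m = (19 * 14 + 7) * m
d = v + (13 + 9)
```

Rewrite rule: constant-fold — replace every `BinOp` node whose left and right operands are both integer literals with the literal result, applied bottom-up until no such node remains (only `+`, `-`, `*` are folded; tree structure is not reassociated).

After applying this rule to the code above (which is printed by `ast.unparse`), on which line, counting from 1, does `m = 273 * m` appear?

Transformed code:
print(d)
d = v - 248
emit(10)
m = 3 * d
m = 65 * d
v = v * v
m = 273 * m
d = v + 22

7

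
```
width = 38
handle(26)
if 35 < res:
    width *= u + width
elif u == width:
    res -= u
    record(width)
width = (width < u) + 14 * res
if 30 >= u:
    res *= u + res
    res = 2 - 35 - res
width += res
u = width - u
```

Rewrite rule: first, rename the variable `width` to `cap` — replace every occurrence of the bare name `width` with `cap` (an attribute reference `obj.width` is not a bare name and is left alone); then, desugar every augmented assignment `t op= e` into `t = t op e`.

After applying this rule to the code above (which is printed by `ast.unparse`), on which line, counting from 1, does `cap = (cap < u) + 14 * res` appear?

Transformed code:
cap = 38
handle(26)
if 35 < res:
    cap = cap * (u + cap)
elif u == cap:
    res = res - u
    record(cap)
cap = (cap < u) + 14 * res
if 30 >= u:
    res = res * (u + res)
    res = 2 - 35 - res
cap = cap + res
u = cap - u

8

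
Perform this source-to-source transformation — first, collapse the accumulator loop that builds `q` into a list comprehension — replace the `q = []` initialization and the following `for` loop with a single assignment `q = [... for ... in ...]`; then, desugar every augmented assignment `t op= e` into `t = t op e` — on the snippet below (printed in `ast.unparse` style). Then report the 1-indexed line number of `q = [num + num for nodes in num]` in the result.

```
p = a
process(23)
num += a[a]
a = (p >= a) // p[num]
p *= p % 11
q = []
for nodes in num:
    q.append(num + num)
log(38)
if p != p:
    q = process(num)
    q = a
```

6

Transformed code:
p = a
process(23)
num = num + a[a]
a = (p >= a) // p[num]
p = p * (p % 11)
q = [num + num for nodes in num]
log(38)
if p != p:
    q = process(num)
    q = a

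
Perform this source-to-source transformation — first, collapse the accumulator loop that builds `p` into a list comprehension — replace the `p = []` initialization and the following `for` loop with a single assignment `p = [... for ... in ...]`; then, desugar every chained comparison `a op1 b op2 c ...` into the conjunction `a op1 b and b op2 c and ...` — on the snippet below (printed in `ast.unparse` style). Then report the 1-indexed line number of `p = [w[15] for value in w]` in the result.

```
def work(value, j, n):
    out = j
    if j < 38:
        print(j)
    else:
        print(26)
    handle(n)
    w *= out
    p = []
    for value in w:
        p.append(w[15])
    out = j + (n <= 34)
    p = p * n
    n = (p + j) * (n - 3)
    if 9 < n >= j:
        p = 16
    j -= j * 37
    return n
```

Transformed code:
def work(value, j, n):
    out = j
    if j < 38:
        print(j)
    else:
        print(26)
    handle(n)
    w *= out
    p = [w[15] for value in w]
    out = j + (n <= 34)
    p = p * n
    n = (p + j) * (n - 3)
    if 9 < n and n >= j:
        p = 16
    j -= j * 37
    return n

9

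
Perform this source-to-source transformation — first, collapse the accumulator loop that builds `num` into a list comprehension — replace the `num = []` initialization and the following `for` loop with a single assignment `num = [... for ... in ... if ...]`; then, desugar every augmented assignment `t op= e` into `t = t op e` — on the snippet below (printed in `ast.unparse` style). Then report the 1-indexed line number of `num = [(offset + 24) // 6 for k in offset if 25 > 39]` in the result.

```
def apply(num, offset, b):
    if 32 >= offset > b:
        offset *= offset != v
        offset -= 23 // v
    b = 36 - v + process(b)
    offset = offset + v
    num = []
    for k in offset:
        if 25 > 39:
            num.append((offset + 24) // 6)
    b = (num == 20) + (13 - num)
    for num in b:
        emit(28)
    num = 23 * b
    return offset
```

Transformed code:
def apply(num, offset, b):
    if 32 >= offset > b:
        offset = offset * (offset != v)
        offset = offset - 23 // v
    b = 36 - v + process(b)
    offset = offset + v
    num = [(offset + 24) // 6 for k in offset if 25 > 39]
    b = (num == 20) + (13 - num)
    for num in b:
        emit(28)
    num = 23 * b
    return offset

7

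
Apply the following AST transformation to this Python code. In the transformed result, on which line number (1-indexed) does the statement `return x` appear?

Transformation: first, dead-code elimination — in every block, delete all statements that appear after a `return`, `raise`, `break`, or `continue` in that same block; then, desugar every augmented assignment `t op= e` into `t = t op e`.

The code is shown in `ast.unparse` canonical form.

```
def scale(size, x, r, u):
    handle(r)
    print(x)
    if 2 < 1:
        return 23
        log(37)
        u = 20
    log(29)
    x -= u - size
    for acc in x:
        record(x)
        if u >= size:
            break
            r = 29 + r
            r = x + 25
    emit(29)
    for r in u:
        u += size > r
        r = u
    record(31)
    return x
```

Transformed code:
def scale(size, x, r, u):
    handle(r)
    print(x)
    if 2 < 1:
        return 23
    log(29)
    x = x - (u - size)
    for acc in x:
        record(x)
        if u >= size:
            break
    emit(29)
    for r in u:
        u = u + (size > r)
        r = u
    record(31)
    return x

17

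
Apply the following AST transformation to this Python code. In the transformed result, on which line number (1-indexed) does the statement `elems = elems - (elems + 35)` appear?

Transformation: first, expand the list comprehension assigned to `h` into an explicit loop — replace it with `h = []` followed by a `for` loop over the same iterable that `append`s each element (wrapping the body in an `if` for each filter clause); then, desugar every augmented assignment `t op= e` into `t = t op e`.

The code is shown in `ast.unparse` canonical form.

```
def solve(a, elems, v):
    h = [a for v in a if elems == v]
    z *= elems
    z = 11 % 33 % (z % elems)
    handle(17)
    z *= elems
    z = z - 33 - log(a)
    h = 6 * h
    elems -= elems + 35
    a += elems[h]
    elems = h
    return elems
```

12

Transformed code:
def solve(a, elems, v):
    h = []
    for v in a:
        if elems == v:
            h.append(a)
    z = z * elems
    z = 11 % 33 % (z % elems)
    handle(17)
    z = z * elems
    z = z - 33 - log(a)
    h = 6 * h
    elems = elems - (elems + 35)
    a = a + elems[h]
    elems = h
    return elems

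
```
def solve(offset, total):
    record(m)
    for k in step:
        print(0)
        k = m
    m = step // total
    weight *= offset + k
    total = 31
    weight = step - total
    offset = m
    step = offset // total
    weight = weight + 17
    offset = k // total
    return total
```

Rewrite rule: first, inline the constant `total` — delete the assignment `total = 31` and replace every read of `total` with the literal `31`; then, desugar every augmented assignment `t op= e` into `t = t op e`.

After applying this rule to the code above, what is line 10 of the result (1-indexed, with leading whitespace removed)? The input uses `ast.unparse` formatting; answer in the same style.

Transformed code:
def solve(offset, total):
    record(m)
    for k in step:
        print(0)
        k = m
    m = step // 31
    weight = weight * (offset + k)
    weight = step - 31
    offset = m
    step = offset // 31
    weight = weight + 17
    offset = k // 31
    return 31

step = offset // 31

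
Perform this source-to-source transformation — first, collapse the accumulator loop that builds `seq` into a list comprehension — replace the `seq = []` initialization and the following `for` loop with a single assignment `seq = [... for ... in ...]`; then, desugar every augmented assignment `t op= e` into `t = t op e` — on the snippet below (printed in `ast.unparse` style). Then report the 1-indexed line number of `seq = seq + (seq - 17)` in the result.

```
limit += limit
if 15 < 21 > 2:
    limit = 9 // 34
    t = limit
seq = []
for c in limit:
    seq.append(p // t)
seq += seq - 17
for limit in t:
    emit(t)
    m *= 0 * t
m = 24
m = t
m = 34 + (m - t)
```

6

Transformed code:
limit = limit + limit
if 15 < 21 > 2:
    limit = 9 // 34
    t = limit
seq = [p // t for c in limit]
seq = seq + (seq - 17)
for limit in t:
    emit(t)
    m = m * (0 * t)
m = 24
m = t
m = 34 + (m - t)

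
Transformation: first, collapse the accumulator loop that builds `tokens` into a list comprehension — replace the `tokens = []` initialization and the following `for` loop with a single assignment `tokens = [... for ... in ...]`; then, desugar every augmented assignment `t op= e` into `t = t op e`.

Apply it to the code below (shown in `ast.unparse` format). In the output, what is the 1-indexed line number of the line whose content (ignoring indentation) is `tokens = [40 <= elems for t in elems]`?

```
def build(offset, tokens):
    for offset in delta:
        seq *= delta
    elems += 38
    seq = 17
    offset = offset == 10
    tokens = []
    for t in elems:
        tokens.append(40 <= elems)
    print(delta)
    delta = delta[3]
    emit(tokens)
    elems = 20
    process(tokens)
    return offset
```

7

Transformed code:
def build(offset, tokens):
    for offset in delta:
        seq = seq * delta
    elems = elems + 38
    seq = 17
    offset = offset == 10
    tokens = [40 <= elems for t in elems]
    print(delta)
    delta = delta[3]
    emit(tokens)
    elems = 20
    process(tokens)
    return offset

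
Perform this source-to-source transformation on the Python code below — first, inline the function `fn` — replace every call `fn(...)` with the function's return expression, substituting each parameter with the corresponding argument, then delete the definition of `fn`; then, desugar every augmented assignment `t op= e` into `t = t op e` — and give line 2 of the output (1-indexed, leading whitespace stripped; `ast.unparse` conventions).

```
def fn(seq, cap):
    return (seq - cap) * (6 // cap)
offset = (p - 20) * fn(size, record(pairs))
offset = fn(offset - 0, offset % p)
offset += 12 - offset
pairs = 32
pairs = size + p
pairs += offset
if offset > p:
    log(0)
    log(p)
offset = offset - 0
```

Transformed code:
offset = (p - 20) * ((size - record(pairs)) * (6 // record(pairs)))
offset = (offset - 0 - offset % p) * (6 // (offset % p))
offset = offset + (12 - offset)
pairs = 32
pairs = size + p
pairs = pairs + offset
if offset > p:
    log(0)
    log(p)
offset = offset - 0

offset = (offset - 0 - offset % p) * (6 // (offset % p))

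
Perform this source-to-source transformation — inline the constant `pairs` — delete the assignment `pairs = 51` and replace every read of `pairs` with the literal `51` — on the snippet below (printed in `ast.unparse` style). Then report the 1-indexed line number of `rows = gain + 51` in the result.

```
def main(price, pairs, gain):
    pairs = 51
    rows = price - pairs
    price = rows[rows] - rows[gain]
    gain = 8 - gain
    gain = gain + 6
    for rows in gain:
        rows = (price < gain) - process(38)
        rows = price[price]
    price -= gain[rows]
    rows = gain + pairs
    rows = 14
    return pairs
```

10

Transformed code:
def main(price, pairs, gain):
    rows = price - 51
    price = rows[rows] - rows[gain]
    gain = 8 - gain
    gain = gain + 6
    for rows in gain:
        rows = (price < gain) - process(38)
        rows = price[price]
    price -= gain[rows]
    rows = gain + 51
    rows = 14
    return 51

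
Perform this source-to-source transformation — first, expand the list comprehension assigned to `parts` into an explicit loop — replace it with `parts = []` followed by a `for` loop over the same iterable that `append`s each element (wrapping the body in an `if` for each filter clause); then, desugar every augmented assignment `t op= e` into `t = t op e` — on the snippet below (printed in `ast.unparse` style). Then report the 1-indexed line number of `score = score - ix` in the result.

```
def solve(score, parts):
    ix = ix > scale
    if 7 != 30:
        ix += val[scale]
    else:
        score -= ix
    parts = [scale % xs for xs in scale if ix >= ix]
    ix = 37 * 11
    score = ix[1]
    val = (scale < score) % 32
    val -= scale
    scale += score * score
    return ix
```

6

Transformed code:
def solve(score, parts):
    ix = ix > scale
    if 7 != 30:
        ix = ix + val[scale]
    else:
        score = score - ix
    parts = []
    for xs in scale:
        if ix >= ix:
            parts.append(scale % xs)
    ix = 37 * 11
    score = ix[1]
    val = (scale < score) % 32
    val = val - scale
    scale = scale + score * score
    return ix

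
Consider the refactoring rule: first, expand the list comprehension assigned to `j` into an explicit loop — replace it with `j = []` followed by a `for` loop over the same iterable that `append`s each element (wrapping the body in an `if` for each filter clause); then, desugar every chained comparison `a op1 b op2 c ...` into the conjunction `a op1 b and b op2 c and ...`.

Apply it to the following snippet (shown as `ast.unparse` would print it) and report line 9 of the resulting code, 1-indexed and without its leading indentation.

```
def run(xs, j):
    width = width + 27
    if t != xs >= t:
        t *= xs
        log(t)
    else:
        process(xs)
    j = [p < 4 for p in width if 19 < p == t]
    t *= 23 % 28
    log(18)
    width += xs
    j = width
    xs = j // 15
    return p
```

Transformed code:
def run(xs, j):
    width = width + 27
    if t != xs and xs >= t:
        t *= xs
        log(t)
    else:
        process(xs)
    j = []
    for p in width:
        if 19 < p and p == t:
            j.append(p < 4)
    t *= 23 % 28
    log(18)
    width += xs
    j = width
    xs = j // 15
    return p

for p in width:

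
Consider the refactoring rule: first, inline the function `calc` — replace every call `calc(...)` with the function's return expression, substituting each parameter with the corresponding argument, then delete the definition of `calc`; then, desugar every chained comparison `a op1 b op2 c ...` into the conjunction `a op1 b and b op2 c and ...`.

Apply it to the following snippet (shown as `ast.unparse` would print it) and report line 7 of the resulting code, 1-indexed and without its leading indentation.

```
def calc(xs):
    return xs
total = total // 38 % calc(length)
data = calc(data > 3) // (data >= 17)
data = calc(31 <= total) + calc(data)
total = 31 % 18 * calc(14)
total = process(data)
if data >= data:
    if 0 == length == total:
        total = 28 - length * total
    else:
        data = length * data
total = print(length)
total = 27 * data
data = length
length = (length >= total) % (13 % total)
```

if 0 == length and length == total:

Transformed code:
total = total // 38 % length
data = (data > 3) // (data >= 17)
data = (31 <= total) + data
total = 31 % 18 * 14
total = process(data)
if data >= data:
    if 0 == length and length == total:
        total = 28 - length * total
    else:
        data = length * data
total = print(length)
total = 27 * data
data = length
length = (length >= total) % (13 % total)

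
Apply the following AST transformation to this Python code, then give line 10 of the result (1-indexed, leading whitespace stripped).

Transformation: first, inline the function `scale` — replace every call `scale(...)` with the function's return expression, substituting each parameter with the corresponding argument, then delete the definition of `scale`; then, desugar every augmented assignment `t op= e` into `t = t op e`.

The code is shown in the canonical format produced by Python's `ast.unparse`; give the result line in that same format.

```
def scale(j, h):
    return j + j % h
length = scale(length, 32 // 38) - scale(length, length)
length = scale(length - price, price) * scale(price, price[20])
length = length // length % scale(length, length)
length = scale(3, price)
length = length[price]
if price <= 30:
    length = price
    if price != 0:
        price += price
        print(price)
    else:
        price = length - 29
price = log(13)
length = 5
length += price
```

Transformed code:
length = length + length % (32 // 38) - (length + length % length)
length = (length - price + (length - price) % price) * (price + price % price[20])
length = length // length % (length + length % length)
length = 3 + 3 % price
length = length[price]
if price <= 30:
    length = price
    if price != 0:
        price = price + price
        print(price)
    else:
        price = length - 29
price = log(13)
length = 5
length = length + price

print(price)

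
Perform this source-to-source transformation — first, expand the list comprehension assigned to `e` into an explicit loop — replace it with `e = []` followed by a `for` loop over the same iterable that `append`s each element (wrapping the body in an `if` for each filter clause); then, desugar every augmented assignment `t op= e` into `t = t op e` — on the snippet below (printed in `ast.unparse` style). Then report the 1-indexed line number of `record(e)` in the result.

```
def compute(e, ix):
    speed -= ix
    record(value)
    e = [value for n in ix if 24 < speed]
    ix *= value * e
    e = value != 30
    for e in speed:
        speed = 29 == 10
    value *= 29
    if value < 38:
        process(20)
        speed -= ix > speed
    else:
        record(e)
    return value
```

Transformed code:
def compute(e, ix):
    speed = speed - ix
    record(value)
    e = []
    for n in ix:
        if 24 < speed:
            e.append(value)
    ix = ix * (value * e)
    e = value != 30
    for e in speed:
        speed = 29 == 10
    value = value * 29
    if value < 38:
        process(20)
        speed = speed - (ix > speed)
    else:
        record(e)
    return value

17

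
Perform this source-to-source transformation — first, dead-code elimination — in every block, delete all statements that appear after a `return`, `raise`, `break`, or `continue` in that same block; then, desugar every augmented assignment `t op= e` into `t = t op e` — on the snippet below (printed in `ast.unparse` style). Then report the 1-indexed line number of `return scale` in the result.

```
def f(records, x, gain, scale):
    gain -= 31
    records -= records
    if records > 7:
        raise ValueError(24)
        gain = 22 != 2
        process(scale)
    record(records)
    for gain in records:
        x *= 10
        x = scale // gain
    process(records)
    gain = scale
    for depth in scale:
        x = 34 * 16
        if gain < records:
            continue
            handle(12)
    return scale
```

Transformed code:
def f(records, x, gain, scale):
    gain = gain - 31
    records = records - records
    if records > 7:
        raise ValueError(24)
    record(records)
    for gain in records:
        x = x * 10
        x = scale // gain
    process(records)
    gain = scale
    for depth in scale:
        x = 34 * 16
        if gain < records:
            continue
    return scale

16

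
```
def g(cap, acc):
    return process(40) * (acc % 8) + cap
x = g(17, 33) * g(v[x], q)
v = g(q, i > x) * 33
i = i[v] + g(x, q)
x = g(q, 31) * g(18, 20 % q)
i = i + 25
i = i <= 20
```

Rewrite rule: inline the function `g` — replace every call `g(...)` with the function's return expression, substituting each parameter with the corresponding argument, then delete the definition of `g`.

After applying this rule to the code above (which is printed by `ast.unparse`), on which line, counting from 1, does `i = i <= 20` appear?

6

Transformed code:
x = (process(40) * (33 % 8) + 17) * (process(40) * (q % 8) + v[x])
v = (process(40) * ((i > x) % 8) + q) * 33
i = i[v] + (process(40) * (q % 8) + x)
x = (process(40) * (31 % 8) + q) * (process(40) * (20 % q % 8) + 18)
i = i + 25
i = i <= 20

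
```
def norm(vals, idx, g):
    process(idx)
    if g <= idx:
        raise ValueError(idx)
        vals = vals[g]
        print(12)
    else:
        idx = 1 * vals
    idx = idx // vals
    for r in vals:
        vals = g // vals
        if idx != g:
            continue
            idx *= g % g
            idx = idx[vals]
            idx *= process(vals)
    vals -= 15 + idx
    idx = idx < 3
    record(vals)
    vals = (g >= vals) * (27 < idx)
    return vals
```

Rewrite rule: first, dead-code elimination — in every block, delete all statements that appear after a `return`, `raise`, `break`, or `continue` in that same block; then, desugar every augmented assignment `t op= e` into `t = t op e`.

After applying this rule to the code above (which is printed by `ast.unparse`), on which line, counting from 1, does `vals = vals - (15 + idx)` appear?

12

Transformed code:
def norm(vals, idx, g):
    process(idx)
    if g <= idx:
        raise ValueError(idx)
    else:
        idx = 1 * vals
    idx = idx // vals
    for r in vals:
        vals = g // vals
        if idx != g:
            continue
    vals = vals - (15 + idx)
    idx = idx < 3
    record(vals)
    vals = (g >= vals) * (27 < idx)
    return vals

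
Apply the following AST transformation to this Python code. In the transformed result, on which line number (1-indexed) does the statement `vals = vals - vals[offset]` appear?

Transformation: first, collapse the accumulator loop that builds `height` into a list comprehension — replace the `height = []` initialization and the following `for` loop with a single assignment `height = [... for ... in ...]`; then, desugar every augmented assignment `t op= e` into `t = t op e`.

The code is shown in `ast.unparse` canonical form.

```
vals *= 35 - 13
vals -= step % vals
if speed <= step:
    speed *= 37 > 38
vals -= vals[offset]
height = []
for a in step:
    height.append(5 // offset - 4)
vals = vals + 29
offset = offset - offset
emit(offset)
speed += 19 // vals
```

5

Transformed code:
vals = vals * (35 - 13)
vals = vals - step % vals
if speed <= step:
    speed = speed * (37 > 38)
vals = vals - vals[offset]
height = [5 // offset - 4 for a in step]
vals = vals + 29
offset = offset - offset
emit(offset)
speed = speed + 19 // vals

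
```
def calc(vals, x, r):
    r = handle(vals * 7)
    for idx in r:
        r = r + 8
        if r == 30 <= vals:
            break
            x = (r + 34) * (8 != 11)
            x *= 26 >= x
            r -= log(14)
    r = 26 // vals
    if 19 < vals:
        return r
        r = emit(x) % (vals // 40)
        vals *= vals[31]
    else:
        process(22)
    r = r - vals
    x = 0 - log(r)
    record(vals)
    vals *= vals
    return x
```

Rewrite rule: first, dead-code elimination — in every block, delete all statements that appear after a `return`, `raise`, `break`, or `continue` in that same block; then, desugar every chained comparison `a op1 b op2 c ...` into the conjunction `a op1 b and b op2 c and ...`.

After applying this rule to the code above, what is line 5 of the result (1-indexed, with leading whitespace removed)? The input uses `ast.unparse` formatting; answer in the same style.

Transformed code:
def calc(vals, x, r):
    r = handle(vals * 7)
    for idx in r:
        r = r + 8
        if r == 30 and 30 <= vals:
            break
    r = 26 // vals
    if 19 < vals:
        return r
    else:
        process(22)
    r = r - vals
    x = 0 - log(r)
    record(vals)
    vals *= vals
    return x

if r == 30 and 30 <= vals:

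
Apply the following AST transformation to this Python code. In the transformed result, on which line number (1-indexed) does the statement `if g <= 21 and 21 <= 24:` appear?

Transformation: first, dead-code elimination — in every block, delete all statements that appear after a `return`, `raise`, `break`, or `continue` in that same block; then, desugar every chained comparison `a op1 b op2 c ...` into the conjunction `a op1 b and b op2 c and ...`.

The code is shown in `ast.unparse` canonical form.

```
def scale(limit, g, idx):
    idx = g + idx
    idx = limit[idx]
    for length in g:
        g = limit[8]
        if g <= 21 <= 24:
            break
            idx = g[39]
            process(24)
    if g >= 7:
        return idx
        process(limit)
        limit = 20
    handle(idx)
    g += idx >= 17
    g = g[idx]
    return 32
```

6

Transformed code:
def scale(limit, g, idx):
    idx = g + idx
    idx = limit[idx]
    for length in g:
        g = limit[8]
        if g <= 21 and 21 <= 24:
            break
    if g >= 7:
        return idx
    handle(idx)
    g += idx >= 17
    g = g[idx]
    return 32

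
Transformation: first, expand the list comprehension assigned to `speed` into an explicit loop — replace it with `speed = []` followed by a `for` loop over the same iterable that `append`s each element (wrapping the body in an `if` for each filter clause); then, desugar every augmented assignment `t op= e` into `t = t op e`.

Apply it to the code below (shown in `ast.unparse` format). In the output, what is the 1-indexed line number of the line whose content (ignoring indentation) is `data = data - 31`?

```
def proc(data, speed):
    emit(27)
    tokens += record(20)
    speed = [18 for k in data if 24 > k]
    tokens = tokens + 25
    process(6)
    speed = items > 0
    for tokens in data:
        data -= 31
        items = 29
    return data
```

12

Transformed code:
def proc(data, speed):
    emit(27)
    tokens = tokens + record(20)
    speed = []
    for k in data:
        if 24 > k:
            speed.append(18)
    tokens = tokens + 25
    process(6)
    speed = items > 0
    for tokens in data:
        data = data - 31
        items = 29
    return data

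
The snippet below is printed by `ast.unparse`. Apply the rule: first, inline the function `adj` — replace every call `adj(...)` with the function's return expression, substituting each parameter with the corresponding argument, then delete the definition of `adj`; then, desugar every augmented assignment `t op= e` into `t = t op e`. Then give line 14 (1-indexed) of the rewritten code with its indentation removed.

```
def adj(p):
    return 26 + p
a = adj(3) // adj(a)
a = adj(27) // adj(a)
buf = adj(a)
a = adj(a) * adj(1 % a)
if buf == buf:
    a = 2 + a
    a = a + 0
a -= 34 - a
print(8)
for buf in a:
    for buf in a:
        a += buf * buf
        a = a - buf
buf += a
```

buf = buf + a

Transformed code:
a = (26 + 3) // (26 + a)
a = (26 + 27) // (26 + a)
buf = 26 + a
a = (26 + a) * (26 + 1 % a)
if buf == buf:
    a = 2 + a
    a = a + 0
a = a - (34 - a)
print(8)
for buf in a:
    for buf in a:
        a = a + buf * buf
        a = a - buf
buf = buf + a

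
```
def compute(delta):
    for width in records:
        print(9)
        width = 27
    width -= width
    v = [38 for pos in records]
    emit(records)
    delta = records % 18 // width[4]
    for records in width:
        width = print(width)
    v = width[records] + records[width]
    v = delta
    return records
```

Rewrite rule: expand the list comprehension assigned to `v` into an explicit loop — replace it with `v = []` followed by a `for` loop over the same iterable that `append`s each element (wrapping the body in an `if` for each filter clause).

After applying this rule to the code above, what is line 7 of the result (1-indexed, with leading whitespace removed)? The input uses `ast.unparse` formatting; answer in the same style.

for pos in records:

Transformed code:
def compute(delta):
    for width in records:
        print(9)
        width = 27
    width -= width
    v = []
    for pos in records:
        v.append(38)
    emit(records)
    delta = records % 18 // width[4]
    for records in width:
        width = print(width)
    v = width[records] + records[width]
    v = delta
    return records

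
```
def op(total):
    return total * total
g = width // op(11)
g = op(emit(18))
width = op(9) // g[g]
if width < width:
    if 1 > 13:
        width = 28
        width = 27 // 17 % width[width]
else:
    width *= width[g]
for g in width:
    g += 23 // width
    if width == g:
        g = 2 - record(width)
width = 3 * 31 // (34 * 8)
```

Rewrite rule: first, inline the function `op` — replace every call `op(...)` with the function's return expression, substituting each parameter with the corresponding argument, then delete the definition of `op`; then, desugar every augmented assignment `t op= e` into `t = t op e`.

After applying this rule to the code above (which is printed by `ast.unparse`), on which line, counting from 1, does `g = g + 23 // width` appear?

Transformed code:
g = width // (11 * 11)
g = emit(18) * emit(18)
width = 9 * 9 // g[g]
if width < width:
    if 1 > 13:
        width = 28
        width = 27 // 17 % width[width]
else:
    width = width * width[g]
for g in width:
    g = g + 23 // width
    if width == g:
        g = 2 - record(width)
width = 3 * 31 // (34 * 8)

11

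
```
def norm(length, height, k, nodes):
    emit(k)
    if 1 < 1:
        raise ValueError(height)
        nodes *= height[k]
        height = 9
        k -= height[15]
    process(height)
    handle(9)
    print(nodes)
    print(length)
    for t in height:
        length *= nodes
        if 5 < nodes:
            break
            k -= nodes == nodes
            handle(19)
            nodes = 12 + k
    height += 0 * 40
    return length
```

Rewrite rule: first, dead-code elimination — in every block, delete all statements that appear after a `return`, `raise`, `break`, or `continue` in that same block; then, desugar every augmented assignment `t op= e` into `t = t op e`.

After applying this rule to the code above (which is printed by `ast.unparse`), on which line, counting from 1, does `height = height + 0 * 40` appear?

13

Transformed code:
def norm(length, height, k, nodes):
    emit(k)
    if 1 < 1:
        raise ValueError(height)
    process(height)
    handle(9)
    print(nodes)
    print(length)
    for t in height:
        length = length * nodes
        if 5 < nodes:
            break
    height = height + 0 * 40
    return length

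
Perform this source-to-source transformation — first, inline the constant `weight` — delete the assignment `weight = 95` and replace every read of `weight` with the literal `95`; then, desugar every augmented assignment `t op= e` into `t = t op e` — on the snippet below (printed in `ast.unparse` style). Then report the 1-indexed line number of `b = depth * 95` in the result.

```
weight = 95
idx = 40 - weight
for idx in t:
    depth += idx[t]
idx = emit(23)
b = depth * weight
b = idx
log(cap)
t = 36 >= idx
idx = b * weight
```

5

Transformed code:
idx = 40 - 95
for idx in t:
    depth = depth + idx[t]
idx = emit(23)
b = depth * 95
b = idx
log(cap)
t = 36 >= idx
idx = b * 95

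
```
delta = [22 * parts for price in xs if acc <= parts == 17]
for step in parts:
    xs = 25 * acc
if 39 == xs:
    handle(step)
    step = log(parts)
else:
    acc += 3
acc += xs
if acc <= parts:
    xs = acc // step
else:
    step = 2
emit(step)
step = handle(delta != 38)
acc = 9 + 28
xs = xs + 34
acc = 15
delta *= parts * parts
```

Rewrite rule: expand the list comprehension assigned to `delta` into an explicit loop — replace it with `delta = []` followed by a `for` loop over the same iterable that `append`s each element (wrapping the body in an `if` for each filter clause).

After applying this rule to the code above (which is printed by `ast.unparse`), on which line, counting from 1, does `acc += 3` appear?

Transformed code:
delta = []
for price in xs:
    if acc <= parts == 17:
        delta.append(22 * parts)
for step in parts:
    xs = 25 * acc
if 39 == xs:
    handle(step)
    step = log(parts)
else:
    acc += 3
acc += xs
if acc <= parts:
    xs = acc // step
else:
    step = 2
emit(step)
step = handle(delta != 38)
acc = 9 + 28
xs = xs + 34
acc = 15
delta *= parts * parts

11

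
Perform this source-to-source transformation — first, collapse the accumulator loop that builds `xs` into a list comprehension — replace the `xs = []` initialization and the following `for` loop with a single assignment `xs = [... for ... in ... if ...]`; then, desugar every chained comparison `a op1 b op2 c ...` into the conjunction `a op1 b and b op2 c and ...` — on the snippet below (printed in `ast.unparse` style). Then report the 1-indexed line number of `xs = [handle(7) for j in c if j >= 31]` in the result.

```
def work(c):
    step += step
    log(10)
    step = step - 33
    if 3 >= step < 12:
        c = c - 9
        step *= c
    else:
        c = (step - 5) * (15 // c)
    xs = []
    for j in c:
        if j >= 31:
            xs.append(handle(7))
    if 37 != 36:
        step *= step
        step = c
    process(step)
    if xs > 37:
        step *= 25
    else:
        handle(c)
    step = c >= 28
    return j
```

10

Transformed code:
def work(c):
    step += step
    log(10)
    step = step - 33
    if 3 >= step and step < 12:
        c = c - 9
        step *= c
    else:
        c = (step - 5) * (15 // c)
    xs = [handle(7) for j in c if j >= 31]
    if 37 != 36:
        step *= step
        step = c
    process(step)
    if xs > 37:
        step *= 25
    else:
        handle(c)
    step = c >= 28
    return j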